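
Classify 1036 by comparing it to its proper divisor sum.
abundant

Proper divisors of 1036: sum = 1 + 2 + 4 + 7 + 14 + 28 + 37 + 74 + 148 + 259 + 518 = 1092
Since 1092 > 1036, 1036 is abundant.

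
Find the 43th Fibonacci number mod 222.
143

Matrix identity: Q^n = [[F_(n+1), F_n], [F_n, F_(n-1)]] with Q = [[1,1],[1,0]].
n = 43 = 101011₂. Square-and-multiply, entries mod 222:
Q^1 = [[1,1],[1,0]]
Q^2 = (Q^1)² = [[2,1],[1,1]]
Q^5 = (Q^2)²·Q = [[8,5],[5,3]]
Q^10 = (Q^5)² = [[89,55],[55,34]]
Q^21 = (Q^10)²·Q = [[173,68],[68,105]]
Q^43 = (Q^21)²·Q = [[177,143],[143,34]]
F_43 mod 222 = Q^43[0][1] = 143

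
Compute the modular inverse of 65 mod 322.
109

gcd(65, 322) = 1, so the inverse exists.
Extended Euclidean algorithm on (322, 65):
322 = 4 × 65 + 62  ⟹  62 = (1)·322 + (-4)·65
65 = 1 × 62 + 3  ⟹  3 = (-1)·322 + (5)·65
62 = 20 × 3 + 2  ⟹  2 = (21)·322 + (-104)·65
3 = 1 × 2 + 1  ⟹  1 = (-22)·322 + (109)·65
So (109)·65 ≡ 1 (mod 322), i.e. 65^(-1) ≡ 109 (mod 322).
Check: 65 × 109 = 7085 ≡ 1 (mod 322)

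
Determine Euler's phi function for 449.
448

449 = 449
φ(n) = n × ∏(1 - 1/p) for each prime p dividing n
φ(449) = 449 × (1 - 1/449) = 448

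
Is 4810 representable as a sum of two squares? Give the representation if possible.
7² + 69² (a=7, b=69)

Factorization: 4810 = 2 × 5 × 13 × 37
By Fermat: n is sum of two squares iff every prime p ≡ 3 (mod 4) appears to even power.
All primes ≡ 3 (mod 4) appear to even power.
Search a = 0, 1, 2, … for 4810 - a² a perfect square: first hit at a = 7: 4810 - 49 = 4761 = 69².
4810 = 7² + 69² = 49 + 4761 ✓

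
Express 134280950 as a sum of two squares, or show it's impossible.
Not possible

Factorization: 134280950 = 2 × 5^2 × 139^3
By Fermat: n is sum of two squares iff every prime p ≡ 3 (mod 4) appears to even power.
Prime(s) ≡ 3 (mod 4) with odd exponent: [(139, 3)]
Therefore 134280950 cannot be expressed as a² + b².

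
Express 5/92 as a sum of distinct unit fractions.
1/19 + 1/583 + 1/1019084

Greedy algorithm:
5/92: ceiling(92/5) = 19, use 1/19
3/1748: ceiling(1748/3) = 583, use 1/583
1/1019084: ceiling(1019084/1) = 1019084, use 1/1019084
Result: 5/92 = 1/19 + 1/583 + 1/1019084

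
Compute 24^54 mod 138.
24

Repeated squaring. Binary of 54 = 110110.
24^1 ≡ 24 (mod 138); 24^2 ≡ 24 (mod 138); 24^4 ≡ 24 (mod 138); 24^8 ≡ 24 (mod 138); 24^16 ≡ 24 (mod 138); 24^32 ≡ 24 (mod 138)
24^54 = 24^2 × 24^4 × 24^16 × 24^32 ≡ 24 (mod 138)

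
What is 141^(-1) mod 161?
8

gcd(141, 161) = 1, so the inverse exists.
Extended Euclidean algorithm on (161, 141):
161 = 1 × 141 + 20  ⟹  20 = (1)·161 + (-1)·141
141 = 7 × 20 + 1  ⟹  1 = (-7)·161 + (8)·141
So (8)·141 ≡ 1 (mod 161), i.e. 141^(-1) ≡ 8 (mod 161).
Check: 141 × 8 = 1128 ≡ 1 (mod 161)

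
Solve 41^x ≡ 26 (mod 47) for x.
5

Baby-step giant-step with step n = ⌈√47⌉ = 7.
Baby steps 41^j mod 47 (j:value) for j=0..6: 0:1, 1:41, 2:36, 3:19, 4:27, 5:26, 6:32.
h = 26 is already in the table at j=5, so x = 5.
Check: 41^5 ≡ 26 (mod 47).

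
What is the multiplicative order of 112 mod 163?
162

163 is prime, so ord(112) divides φ(163) = 162.
Divisors of 162: 1, 2, 3, 6, 9, 18, 27, 54, 81, 162.
Repeated squaring: 112^1 ≡ 112, 112^2 ≡ 156, 112^4 ≡ 49, 112^8 ≡ 119, 112^16 ≡ 143, 112^32 ≡ 74, 112^64 ≡ 97, 112^128 ≡ 118 (mod 163).
Test 112^d mod 163 for each divisor d in increasing order:
112^1 ≡ 112
112^2 ≡ 156
112^3 = 112^2·112^1 ≡ 31
112^6 = 112^4·112^2 ≡ 146
112^9 = 112^8·112^1 ≡ 125
112^18 = 112^16·112^2 ≡ 140
112^27 = 112^16·112^8·112^2·112^1 ≡ 59
112^54 = 112^32·112^16·112^4·112^2 ≡ 58
112^81 = 112^64·112^16·112^1 ≡ 162
112^162 = 112^128·112^32·112^2 ≡ 1  ← first divisor giving 1
The order is 162.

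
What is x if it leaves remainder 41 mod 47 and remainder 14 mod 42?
182

Using Chinese Remainder Theorem:
M = 47 × 42 = 1974
M1 = 42, M2 = 47
y1 = 42^(-1) mod 47 = 28
y2 = 47^(-1) mod 42 = 17
x = (41×42×28 + 14×47×17) mod 1974 = 182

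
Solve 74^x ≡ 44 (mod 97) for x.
2

Baby-step giant-step with step n = ⌈√97⌉ = 10.
Baby steps 74^j mod 97 (j:value) for j=0..9: 0:1, 1:74, 2:44, 3:55, 4:93, 5:92, 6:18, 7:71, 8:16, 9:20.
h = 44 is already in the table at j=2, so x = 2.
Check: 74^2 ≡ 44 (mod 97).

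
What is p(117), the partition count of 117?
1327710076

p(n) counts ways to write n as a sum of positive integers (order ignored).
Euler's pentagonal recurrence: p(k) = p(k-1) + p(k-2) - p(k-5) - p(k-7) + p(k-12) + p(k-15) - ... (offsets j(3j∓1)/2, signs ++--, p(0)=1, p(<0)=0).
DP table for k = 0..116: p(0)=1, p(1)=1, p(2)=2, p(3)=3, p(4)=5, p(5)=7, p(6)=11, p(7)=15, p(8)=22, p(9)=30, p(10)=42, p(11)=56, p(12)=77, p(13)=101, p(14)=135, p(15)=176, p(16)=231, p(17)=297, p(18)=385, p(19)=490, p(20)=627, p(21)=792, p(22)=1002, p(23)=1255, p(24)=1575, p(25)=1958, p(26)=2436, p(27)=3010, p(28)=3718, p(29)=4565, p(30)=5604, p(31)=6842, p(32)=8349, p(33)=10143, p(34)=12310, p(35)=14883, p(36)=17977, p(37)=21637, p(38)=26015, p(39)=31185, p(40)=37338, p(41)=44583, p(42)=53174, p(43)=63261, p(44)=75175, p(45)=89134, p(46)=105558, p(47)=124754, p(48)=147273, p(49)=173525, p(50)=204226, p(51)=239943, p(52)=281589, p(53)=329931, p(54)=386155, p(55)=451276, p(56)=526823, p(57)=614154, p(58)=715220, p(59)=831820, p(60)=966467, p(61)=1121505, p(62)=1300156, p(63)=1505499, p(64)=1741630, p(65)=2012558, p(66)=2323520, p(67)=2679689, p(68)=3087735, p(69)=3554345, p(70)=4087968, p(71)=4697205, p(72)=5392783, p(73)=6185689, p(74)=7089500, p(75)=8118264, p(76)=9289091, p(77)=10619863, p(78)=12132164, p(79)=13848650, p(80)=15796476, p(81)=18004327, p(82)=20506255, p(83)=23338469, p(84)=26543660, p(85)=30167357, p(86)=34262962, p(87)=38887673, p(88)=44108109, p(89)=49995925, p(90)=56634173, p(91)=64112359, p(92)=72533807, p(93)=82010177, p(94)=92669720, p(95)=104651419, p(96)=118114304, p(97)=133230930, p(98)=150198136, p(99)=169229875, p(100)=190569292, p(101)=214481126, p(102)=241265379, p(103)=271248950, p(104)=304801365, p(105)=342325709, p(106)=384276336, p(107)=431149389, p(108)=483502844, p(109)=541946240, p(110)=607163746, p(111)=679903203, p(112)=761002156, p(113)=851376628, p(114)=952050665, p(115)=1064144451, p(116)=1188908248.
Final step: p(117) = p(116) + p(115) - p(112) - p(110) + p(105) + p(102) - p(95) - p(91) + p(82) + p(77) - p(66) - p(60) + p(47) + p(40) - p(25) - p(17) + p(0)
= 1188908248 + 1064144451 - 761002156 - 607163746 + 342325709 + 241265379 - 104651419 - 64112359 + 20506255 + 10619863 - 2323520 - 966467 + 124754 + 37338 - 1958 - 297 + 1
= 1327710076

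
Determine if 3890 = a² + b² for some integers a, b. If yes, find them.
13² + 61² (a=13, b=61)

Factorization: 3890 = 2 × 5 × 389
By Fermat: n is sum of two squares iff every prime p ≡ 3 (mod 4) appears to even power.
All primes ≡ 3 (mod 4) appear to even power.
Search a = 0, 1, 2, … for 3890 - a² a perfect square: first hit at a = 13: 3890 - 169 = 3721 = 61².
3890 = 13² + 61² = 169 + 3721 ✓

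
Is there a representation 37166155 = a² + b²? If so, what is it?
Not possible

Factorization: 37166155 = 5 × 13 × 83^3
By Fermat: n is sum of two squares iff every prime p ≡ 3 (mod 4) appears to even power.
Prime(s) ≡ 3 (mod 4) with odd exponent: [(83, 3)]
Therefore 37166155 cannot be expressed as a² + b².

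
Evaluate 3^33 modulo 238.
139

Repeated squaring. Binary of 33 = 100001.
3^1 ≡ 3 (mod 238); 3^2 ≡ 9 (mod 238); 3^4 ≡ 81 (mod 238); 3^8 ≡ 135 (mod 238); 3^16 ≡ 137 (mod 238); 3^32 ≡ 205 (mod 238)
3^33 = 3^1 × 3^32 ≡ 139 (mod 238)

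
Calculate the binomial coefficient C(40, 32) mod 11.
0

Using Lucas' theorem:
Write n=40 and k=32 in base 11:
n in base 11: [3, 7]
k in base 11: [2, 10]
C(40,32) mod 11 = ∏ C(n_i, k_i) mod 11
Digit binomials (mod 11): C(3,2) = 3; C(7,10) = 0 (k_i > n_i)
Product: 3 × 0 = 0 ≡ 0 (mod 11)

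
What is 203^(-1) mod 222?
35

gcd(203, 222) = 1, so the inverse exists.
Extended Euclidean algorithm on (222, 203):
222 = 1 × 203 + 19  ⟹  19 = (1)·222 + (-1)·203
203 = 10 × 19 + 13  ⟹  13 = (-10)·222 + (11)·203
19 = 1 × 13 + 6  ⟹  6 = (11)·222 + (-12)·203
13 = 2 × 6 + 1  ⟹  1 = (-32)·222 + (35)·203
So (35)·203 ≡ 1 (mod 222), i.e. 203^(-1) ≡ 35 (mod 222).
Check: 203 × 35 = 7105 ≡ 1 (mod 222)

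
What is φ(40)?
16

40 = 2^3 × 5
φ(n) = n × ∏(1 - 1/p) for each prime p dividing n
φ(40) = 40 × (1 - 1/2) × (1 - 1/5) = 16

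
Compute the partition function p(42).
53174

p(n) counts ways to write n as a sum of positive integers (order ignored).
Euler's pentagonal recurrence: p(k) = p(k-1) + p(k-2) - p(k-5) - p(k-7) + p(k-12) + p(k-15) - ... (offsets j(3j∓1)/2, signs ++--, p(0)=1, p(<0)=0).
DP table for k = 0..41: p(0)=1, p(1)=1, p(2)=2, p(3)=3, p(4)=5, p(5)=7, p(6)=11, p(7)=15, p(8)=22, p(9)=30, p(10)=42, p(11)=56, p(12)=77, p(13)=101, p(14)=135, p(15)=176, p(16)=231, p(17)=297, p(18)=385, p(19)=490, p(20)=627, p(21)=792, p(22)=1002, p(23)=1255, p(24)=1575, p(25)=1958, p(26)=2436, p(27)=3010, p(28)=3718, p(29)=4565, p(30)=5604, p(31)=6842, p(32)=8349, p(33)=10143, p(34)=12310, p(35)=14883, p(36)=17977, p(37)=21637, p(38)=26015, p(39)=31185, p(40)=37338, p(41)=44583.
Final step: p(42) = p(41) + p(40) - p(37) - p(35) + p(30) + p(27) - p(20) - p(16) + p(7) + p(2)
= 44583 + 37338 - 21637 - 14883 + 5604 + 3010 - 627 - 231 + 15 + 2
= 53174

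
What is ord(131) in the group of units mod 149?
148

149 is prime, so ord(131) divides φ(149) = 148.
Divisors of 148: 1, 2, 4, 37, 74, 148.
Repeated squaring: 131^1 ≡ 131, 131^2 ≡ 26, 131^4 ≡ 80, 131^8 ≡ 142, 131^16 ≡ 49, 131^32 ≡ 17, 131^64 ≡ 140, 131^128 ≡ 81 (mod 149).
Test 131^d mod 149 for each divisor d in increasing order:
131^1 ≡ 131
131^2 ≡ 26
131^4 ≡ 80
131^37 = 131^32·131^4·131^1 ≡ 105
131^74 = 131^64·131^8·131^2 ≡ 148
131^148 = 131^128·131^16·131^4 ≡ 1  ← first divisor giving 1
The order is 148.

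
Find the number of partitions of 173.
362326859895

p(n) counts ways to write n as a sum of positive integers (order ignored).
Euler's pentagonal recurrence: p(k) = p(k-1) + p(k-2) - p(k-5) - p(k-7) + p(k-12) + p(k-15) - ... (offsets j(3j∓1)/2, signs ++--, p(0)=1, p(<0)=0).
DP table for k = 0..172: p(0)=1, p(1)=1, p(2)=2, p(3)=3, p(4)=5, p(5)=7, p(6)=11, p(7)=15, p(8)=22, p(9)=30, p(10)=42, p(11)=56, p(12)=77, p(13)=101, p(14)=135, p(15)=176, p(16)=231, p(17)=297, p(18)=385, p(19)=490, p(20)=627, p(21)=792, p(22)=1002, p(23)=1255, p(24)=1575, p(25)=1958, p(26)=2436, p(27)=3010, p(28)=3718, p(29)=4565, p(30)=5604, p(31)=6842, p(32)=8349, p(33)=10143, p(34)=12310, p(35)=14883, p(36)=17977, p(37)=21637, p(38)=26015, p(39)=31185, p(40)=37338, p(41)=44583, p(42)=53174, p(43)=63261, p(44)=75175, p(45)=89134, p(46)=105558, p(47)=124754, p(48)=147273, p(49)=173525, p(50)=204226, p(51)=239943, p(52)=281589, p(53)=329931, p(54)=386155, p(55)=451276, p(56)=526823, p(57)=614154, p(58)=715220, p(59)=831820, p(60)=966467, p(61)=1121505, p(62)=1300156, p(63)=1505499, p(64)=1741630, p(65)=2012558, p(66)=2323520, p(67)=2679689, p(68)=3087735, p(69)=3554345, p(70)=4087968, p(71)=4697205, p(72)=5392783, p(73)=6185689, p(74)=7089500, p(75)=8118264, p(76)=9289091, p(77)=10619863, p(78)=12132164, p(79)=13848650, p(80)=15796476, p(81)=18004327, p(82)=20506255, p(83)=23338469, p(84)=26543660, p(85)=30167357, p(86)=34262962, p(87)=38887673, p(88)=44108109, p(89)=49995925, p(90)=56634173, p(91)=64112359, p(92)=72533807, p(93)=82010177, p(94)=92669720, p(95)=104651419, p(96)=118114304, p(97)=133230930, p(98)=150198136, p(99)=169229875, p(100)=190569292, p(101)=214481126, p(102)=241265379, p(103)=271248950, p(104)=304801365, p(105)=342325709, p(106)=384276336, p(107)=431149389, p(108)=483502844, p(109)=541946240, p(110)=607163746, p(111)=679903203, p(112)=761002156, p(113)=851376628, p(114)=952050665, p(115)=1064144451, p(116)=1188908248, p(117)=1327710076, p(118)=1482074143, p(119)=1653668665, p(120)=1844349560, p(121)=2056148051, p(122)=2291320912, p(123)=2552338241, p(124)=2841940500, p(125)=3163127352, p(126)=3519222692, p(127)=3913864295, p(128)=4351078600, p(129)=4835271870, p(130)=5371315400, p(131)=5964539504, p(132)=6620830889, p(133)=7346629512, p(134)=8149040695, p(135)=9035836076, p(136)=10015581680, p(137)=11097645016, p(138)=12292341831, p(139)=13610949895, p(140)=15065878135, p(141)=16670689208, p(142)=18440293320, p(143)=20390982757, p(144)=22540654445, p(145)=24908858009, p(146)=27517052599, p(147)=30388671978, p(148)=33549419497, p(149)=37027355200, p(150)=40853235313, p(151)=45060624582, p(152)=49686288421, p(153)=54770336324, p(154)=60356673280, p(155)=66493182097, p(156)=73232243759, p(157)=80630964769, p(158)=88751778802, p(159)=97662728555, p(160)=107438159466, p(161)=118159068427, p(162)=129913904637, p(163)=142798995930, p(164)=156919475295, p(165)=172389800255, p(166)=189334822579, p(167)=207890420102, p(168)=228204732751, p(169)=250438925115, p(170)=274768617130, p(171)=301384802048, p(172)=330495499613.
Final step: p(173) = p(172) + p(171) - p(168) - p(166) + p(161) + p(158) - p(151) - p(147) + p(138) + p(133) - p(122) - p(116) + p(103) + p(96) - p(81) - p(73) + p(56) + p(47) - p(28) - p(18)
= 330495499613 + 301384802048 - 228204732751 - 189334822579 + 118159068427 + 88751778802 - 45060624582 - 30388671978 + 12292341831 + 7346629512 - 2291320912 - 1188908248 + 271248950 + 118114304 - 18004327 - 6185689 + 526823 + 124754 - 3718 - 385
= 362326859895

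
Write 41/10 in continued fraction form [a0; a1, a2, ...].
[4; 10]

Euclidean algorithm steps:
41 = 4 × 10 + 1
10 = 10 × 1 + 0
Continued fraction: [4; 10]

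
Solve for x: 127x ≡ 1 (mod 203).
8

gcd(127, 203) = 1, so the inverse exists.
Extended Euclidean algorithm on (203, 127):
203 = 1 × 127 + 76  ⟹  76 = (1)·203 + (-1)·127
127 = 1 × 76 + 51  ⟹  51 = (-1)·203 + (2)·127
76 = 1 × 51 + 25  ⟹  25 = (2)·203 + (-3)·127
51 = 2 × 25 + 1  ⟹  1 = (-5)·203 + (8)·127
So (8)·127 ≡ 1 (mod 203), i.e. 127^(-1) ≡ 8 (mod 203).
Check: 127 × 8 = 1016 ≡ 1 (mod 203)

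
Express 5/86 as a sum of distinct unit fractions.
1/18 + 1/387

Greedy algorithm:
5/86: ceiling(86/5) = 18, use 1/18
1/387: ceiling(387/1) = 387, use 1/387
Result: 5/86 = 1/18 + 1/387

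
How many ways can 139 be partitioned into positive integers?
13610949895

p(n) counts ways to write n as a sum of positive integers (order ignored).
Euler's pentagonal recurrence: p(k) = p(k-1) + p(k-2) - p(k-5) - p(k-7) + p(k-12) + p(k-15) - ... (offsets j(3j∓1)/2, signs ++--, p(0)=1, p(<0)=0).
DP table for k = 0..138: p(0)=1, p(1)=1, p(2)=2, p(3)=3, p(4)=5, p(5)=7, p(6)=11, p(7)=15, p(8)=22, p(9)=30, p(10)=42, p(11)=56, p(12)=77, p(13)=101, p(14)=135, p(15)=176, p(16)=231, p(17)=297, p(18)=385, p(19)=490, p(20)=627, p(21)=792, p(22)=1002, p(23)=1255, p(24)=1575, p(25)=1958, p(26)=2436, p(27)=3010, p(28)=3718, p(29)=4565, p(30)=5604, p(31)=6842, p(32)=8349, p(33)=10143, p(34)=12310, p(35)=14883, p(36)=17977, p(37)=21637, p(38)=26015, p(39)=31185, p(40)=37338, p(41)=44583, p(42)=53174, p(43)=63261, p(44)=75175, p(45)=89134, p(46)=105558, p(47)=124754, p(48)=147273, p(49)=173525, p(50)=204226, p(51)=239943, p(52)=281589, p(53)=329931, p(54)=386155, p(55)=451276, p(56)=526823, p(57)=614154, p(58)=715220, p(59)=831820, p(60)=966467, p(61)=1121505, p(62)=1300156, p(63)=1505499, p(64)=1741630, p(65)=2012558, p(66)=2323520, p(67)=2679689, p(68)=3087735, p(69)=3554345, p(70)=4087968, p(71)=4697205, p(72)=5392783, p(73)=6185689, p(74)=7089500, p(75)=8118264, p(76)=9289091, p(77)=10619863, p(78)=12132164, p(79)=13848650, p(80)=15796476, p(81)=18004327, p(82)=20506255, p(83)=23338469, p(84)=26543660, p(85)=30167357, p(86)=34262962, p(87)=38887673, p(88)=44108109, p(89)=49995925, p(90)=56634173, p(91)=64112359, p(92)=72533807, p(93)=82010177, p(94)=92669720, p(95)=104651419, p(96)=118114304, p(97)=133230930, p(98)=150198136, p(99)=169229875, p(100)=190569292, p(101)=214481126, p(102)=241265379, p(103)=271248950, p(104)=304801365, p(105)=342325709, p(106)=384276336, p(107)=431149389, p(108)=483502844, p(109)=541946240, p(110)=607163746, p(111)=679903203, p(112)=761002156, p(113)=851376628, p(114)=952050665, p(115)=1064144451, p(116)=1188908248, p(117)=1327710076, p(118)=1482074143, p(119)=1653668665, p(120)=1844349560, p(121)=2056148051, p(122)=2291320912, p(123)=2552338241, p(124)=2841940500, p(125)=3163127352, p(126)=3519222692, p(127)=3913864295, p(128)=4351078600, p(129)=4835271870, p(130)=5371315400, p(131)=5964539504, p(132)=6620830889, p(133)=7346629512, p(134)=8149040695, p(135)=9035836076, p(136)=10015581680, p(137)=11097645016, p(138)=12292341831.
Final step: p(139) = p(138) + p(137) - p(134) - p(132) + p(127) + p(124) - p(117) - p(113) + p(104) + p(99) - p(88) - p(82) + p(69) + p(62) - p(47) - p(39) + p(22) + p(13)
= 12292341831 + 11097645016 - 8149040695 - 6620830889 + 3913864295 + 2841940500 - 1327710076 - 851376628 + 304801365 + 169229875 - 44108109 - 20506255 + 3554345 + 1300156 - 124754 - 31185 + 1002 + 101
= 13610949895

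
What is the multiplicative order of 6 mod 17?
16

17 is prime, so ord(6) divides φ(17) = 16.
Divisors of 16: 1, 2, 4, 8, 16.
Repeated squaring: 6^1 ≡ 6, 6^2 ≡ 2, 6^4 ≡ 4, 6^8 ≡ 16, 6^16 ≡ 1 (mod 17).
Test 6^d mod 17 for each divisor d in increasing order:
6^1 ≡ 6
6^2 ≡ 2
6^4 ≡ 4
6^8 ≡ 16
6^16 ≡ 1  ← first divisor giving 1
The order is 16.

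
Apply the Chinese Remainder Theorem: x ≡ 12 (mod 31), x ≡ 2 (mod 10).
12

Using Chinese Remainder Theorem:
M = 31 × 10 = 310
M1 = 10, M2 = 31
y1 = 10^(-1) mod 31 = 28
y2 = 31^(-1) mod 10 = 1
x = (12×10×28 + 2×31×1) mod 310 = 12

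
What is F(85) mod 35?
5

Matrix identity: Q^n = [[F_(n+1), F_n], [F_n, F_(n-1)]] with Q = [[1,1],[1,0]].
n = 85 = 1010101₂. Square-and-multiply, entries mod 35:
Q^1 = [[1,1],[1,0]]
Q^2 = (Q^1)² = [[2,1],[1,1]]
Q^5 = (Q^2)²·Q = [[8,5],[5,3]]
Q^10 = (Q^5)² = [[19,20],[20,34]]
Q^21 = (Q^10)²·Q = [[1,26],[26,10]]
Q^42 = (Q^21)² = [[12,6],[6,6]]
Q^85 = (Q^42)²·Q = [[8,5],[5,3]]
F_85 mod 35 = Q^85[0][1] = 5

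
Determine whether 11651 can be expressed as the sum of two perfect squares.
Not possible

Factorization: 11651 = 61 × 191
By Fermat: n is sum of two squares iff every prime p ≡ 3 (mod 4) appears to even power.
Prime(s) ≡ 3 (mod 4) with odd exponent: [(191, 1)]
Therefore 11651 cannot be expressed as a² + b².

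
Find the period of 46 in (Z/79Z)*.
13

79 is prime, so ord(46) divides φ(79) = 78.
Divisors of 78: 1, 2, 3, 6, 13, 26, 39, 78.
Repeated squaring: 46^1 ≡ 46, 46^2 ≡ 62, 46^4 ≡ 52, 46^8 ≡ 18, 46^16 ≡ 8, 46^32 ≡ 64, 46^64 ≡ 67 (mod 79).
Test 46^d mod 79 for each divisor d in increasing order:
46^1 ≡ 46
46^2 ≡ 62
46^3 = 46^2·46^1 ≡ 8
46^6 = 46^4·46^2 ≡ 64
46^13 = 46^8·46^4·46^1 ≡ 1  ← first divisor giving 1
The order is 13.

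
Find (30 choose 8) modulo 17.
12

Using Lucas' theorem:
Write n=30 and k=8 in base 17:
n in base 17: [1, 13]
k in base 17: [0, 8]
C(30,8) mod 17 = ∏ C(n_i, k_i) mod 17
Digit binomials (mod 17): C(1,0) = 1; C(13,8) = 1287 ≡ 12
Product: 1 × 12 = 12 ≡ 12 (mod 17)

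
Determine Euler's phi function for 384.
128

384 = 2^7 × 3
φ(n) = n × ∏(1 - 1/p) for each prime p dividing n
φ(384) = 384 × (1 - 1/2) × (1 - 1/3) = 128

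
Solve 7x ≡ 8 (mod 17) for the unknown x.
x ≡ 6 (mod 17)

gcd(7, 17) = 1, which divides 8, so solutions exist.
Find 7^(-1) mod 17 by the extended Euclidean algorithm:
17 = 2 × 7 + 3  ⟹  3 = (1)·17 + (-2)·7
7 = 2 × 3 + 1  ⟹  1 = (-2)·17 + (5)·7
So (5)·7 ≡ 1 (mod 17), i.e. 7^(-1) ≡ 5 (mod 17).
x ≡ 5 × 8 = 40 ≡ 6 (mod 17).
Check: 7 × 6 = 42 ≡ 8 (mod 17).
Unique solution: x ≡ 6 (mod 17)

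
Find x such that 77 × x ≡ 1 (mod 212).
201

gcd(77, 212) = 1, so the inverse exists.
Extended Euclidean algorithm on (212, 77):
212 = 2 × 77 + 58  ⟹  58 = (1)·212 + (-2)·77
77 = 1 × 58 + 19  ⟹  19 = (-1)·212 + (3)·77
58 = 3 × 19 + 1  ⟹  1 = (4)·212 + (-11)·77
So (-11)·77 ≡ 1 (mod 212), i.e. 77^(-1) ≡ -11 ≡ 201 (mod 212).
Check: 77 × 201 = 15477 ≡ 1 (mod 212)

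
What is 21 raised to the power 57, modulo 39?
21

Repeated squaring. Binary of 57 = 111001.
21^1 ≡ 21 (mod 39); 21^2 ≡ 12 (mod 39); 21^4 ≡ 27 (mod 39); 21^8 ≡ 27 (mod 39); 21^16 ≡ 27 (mod 39); 21^32 ≡ 27 (mod 39)
21^57 = 21^1 × 21^8 × 21^16 × 21^32 ≡ 21 (mod 39)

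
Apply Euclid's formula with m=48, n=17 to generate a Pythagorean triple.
(2015, 1632, 2593)

Euclid's formula: a = m² - n², b = 2mn, c = m² + n²
m = 48, n = 17
a = 48² - 17² = 2304 - 289 = 2015
b = 2 × 48 × 17 = 1632
c = 48² + 17² = 2304 + 289 = 2593
Verification: 2015² + 1632² = 4060225 + 2663424 = 6723649 = 2593² ✓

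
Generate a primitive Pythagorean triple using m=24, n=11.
(455, 528, 697)

Euclid's formula: a = m² - n², b = 2mn, c = m² + n²
m = 24, n = 11
a = 24² - 11² = 576 - 121 = 455
b = 2 × 24 × 11 = 528
c = 24² + 11² = 576 + 121 = 697
Verification: 455² + 528² = 207025 + 278784 = 485809 = 697² ✓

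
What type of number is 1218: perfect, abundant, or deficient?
abundant

Proper divisors of 1218: sum = 1 + 2 + 3 + 6 + 7 + 14 + 21 + 29 + 42 + 58 + 87 + 174 + 203 + 406 + 609 = 1662
Since 1662 > 1218, 1218 is abundant.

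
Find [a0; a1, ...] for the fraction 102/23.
[4; 2, 3, 3]

Euclidean algorithm steps:
102 = 4 × 23 + 10
23 = 2 × 10 + 3
10 = 3 × 3 + 1
3 = 3 × 1 + 0
Continued fraction: [4; 2, 3, 3]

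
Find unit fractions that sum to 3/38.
1/13 + 1/494

Greedy algorithm:
3/38: ceiling(38/3) = 13, use 1/13
1/494: ceiling(494/1) = 494, use 1/494
Result: 3/38 = 1/13 + 1/494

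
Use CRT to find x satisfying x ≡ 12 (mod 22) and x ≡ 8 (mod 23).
100

Using Chinese Remainder Theorem:
M = 22 × 23 = 506
M1 = 23, M2 = 22
y1 = 23^(-1) mod 22 = 1
y2 = 22^(-1) mod 23 = 22
x = (12×23×1 + 8×22×22) mod 506 = 100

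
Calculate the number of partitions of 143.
20390982757

p(n) counts ways to write n as a sum of positive integers (order ignored).
Euler's pentagonal recurrence: p(k) = p(k-1) + p(k-2) - p(k-5) - p(k-7) + p(k-12) + p(k-15) - ... (offsets j(3j∓1)/2, signs ++--, p(0)=1, p(<0)=0).
DP table for k = 0..142: p(0)=1, p(1)=1, p(2)=2, p(3)=3, p(4)=5, p(5)=7, p(6)=11, p(7)=15, p(8)=22, p(9)=30, p(10)=42, p(11)=56, p(12)=77, p(13)=101, p(14)=135, p(15)=176, p(16)=231, p(17)=297, p(18)=385, p(19)=490, p(20)=627, p(21)=792, p(22)=1002, p(23)=1255, p(24)=1575, p(25)=1958, p(26)=2436, p(27)=3010, p(28)=3718, p(29)=4565, p(30)=5604, p(31)=6842, p(32)=8349, p(33)=10143, p(34)=12310, p(35)=14883, p(36)=17977, p(37)=21637, p(38)=26015, p(39)=31185, p(40)=37338, p(41)=44583, p(42)=53174, p(43)=63261, p(44)=75175, p(45)=89134, p(46)=105558, p(47)=124754, p(48)=147273, p(49)=173525, p(50)=204226, p(51)=239943, p(52)=281589, p(53)=329931, p(54)=386155, p(55)=451276, p(56)=526823, p(57)=614154, p(58)=715220, p(59)=831820, p(60)=966467, p(61)=1121505, p(62)=1300156, p(63)=1505499, p(64)=1741630, p(65)=2012558, p(66)=2323520, p(67)=2679689, p(68)=3087735, p(69)=3554345, p(70)=4087968, p(71)=4697205, p(72)=5392783, p(73)=6185689, p(74)=7089500, p(75)=8118264, p(76)=9289091, p(77)=10619863, p(78)=12132164, p(79)=13848650, p(80)=15796476, p(81)=18004327, p(82)=20506255, p(83)=23338469, p(84)=26543660, p(85)=30167357, p(86)=34262962, p(87)=38887673, p(88)=44108109, p(89)=49995925, p(90)=56634173, p(91)=64112359, p(92)=72533807, p(93)=82010177, p(94)=92669720, p(95)=104651419, p(96)=118114304, p(97)=133230930, p(98)=150198136, p(99)=169229875, p(100)=190569292, p(101)=214481126, p(102)=241265379, p(103)=271248950, p(104)=304801365, p(105)=342325709, p(106)=384276336, p(107)=431149389, p(108)=483502844, p(109)=541946240, p(110)=607163746, p(111)=679903203, p(112)=761002156, p(113)=851376628, p(114)=952050665, p(115)=1064144451, p(116)=1188908248, p(117)=1327710076, p(118)=1482074143, p(119)=1653668665, p(120)=1844349560, p(121)=2056148051, p(122)=2291320912, p(123)=2552338241, p(124)=2841940500, p(125)=3163127352, p(126)=3519222692, p(127)=3913864295, p(128)=4351078600, p(129)=4835271870, p(130)=5371315400, p(131)=5964539504, p(132)=6620830889, p(133)=7346629512, p(134)=8149040695, p(135)=9035836076, p(136)=10015581680, p(137)=11097645016, p(138)=12292341831, p(139)=13610949895, p(140)=15065878135, p(141)=16670689208, p(142)=18440293320.
Final step: p(143) = p(142) + p(141) - p(138) - p(136) + p(131) + p(128) - p(121) - p(117) + p(108) + p(103) - p(92) - p(86) + p(73) + p(66) - p(51) - p(43) + p(26) + p(17)
= 18440293320 + 16670689208 - 12292341831 - 10015581680 + 5964539504 + 4351078600 - 2056148051 - 1327710076 + 483502844 + 271248950 - 72533807 - 34262962 + 6185689 + 2323520 - 239943 - 63261 + 2436 + 297
= 20390982757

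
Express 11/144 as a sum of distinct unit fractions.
1/14 + 1/202 + 1/101808

Greedy algorithm:
11/144: ceiling(144/11) = 14, use 1/14
5/1008: ceiling(1008/5) = 202, use 1/202
1/101808: ceiling(101808/1) = 101808, use 1/101808
Result: 11/144 = 1/14 + 1/202 + 1/101808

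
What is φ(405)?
216

405 = 3^4 × 5
φ(n) = n × ∏(1 - 1/p) for each prime p dividing n
φ(405) = 405 × (1 - 1/3) × (1 - 1/5) = 216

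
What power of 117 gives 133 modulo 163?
36

Baby-step giant-step with step n = ⌈√163⌉ = 13.
Baby steps 117^j mod 163 (j:value) for j=0..12: 0:1, 1:117, 2:160, 3:138, 4:9, 5:75, 6:136, 7:101, 8:81, 9:23, 10:83, 11:94, 12:77.
Giant-step multiplier: 117^(-13) ≡ 117^(162-13) = 117^149 ≡ 63 (mod 163).
Giant steps γ_i = 133·63^i mod 163: γ_0=133, γ_1=66, γ_2=83 (in table at j=10).
x = i·n + j = 2·13 + 10 = 36.
Check: 117^36 ≡ 133 (mod 163).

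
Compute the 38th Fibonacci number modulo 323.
1

Matrix identity: Q^n = [[F_(n+1), F_n], [F_n, F_(n-1)]] with Q = [[1,1],[1,0]].
n = 38 = 100110₂. Square-and-multiply, entries mod 323:
Q^1 = [[1,1],[1,0]]
Q^2 = (Q^1)² = [[2,1],[1,1]]
Q^4 = (Q^2)² = [[5,3],[3,2]]
Q^9 = (Q^4)²·Q = [[55,34],[34,21]]
Q^19 = (Q^9)²·Q = [[305,305],[305,0]]
Q^38 = (Q^19)² = [[2,1],[1,1]]
F_38 mod 323 = Q^38[0][1] = 1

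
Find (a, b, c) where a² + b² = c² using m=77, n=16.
(5673, 2464, 6185)

Euclid's formula: a = m² - n², b = 2mn, c = m² + n²
m = 77, n = 16
a = 77² - 16² = 5929 - 256 = 5673
b = 2 × 77 × 16 = 2464
c = 77² + 16² = 5929 + 256 = 6185
Verification: 5673² + 2464² = 32182929 + 6071296 = 38254225 = 6185² ✓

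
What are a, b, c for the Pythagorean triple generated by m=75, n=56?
(2489, 8400, 8761)

Euclid's formula: a = m² - n², b = 2mn, c = m² + n²
m = 75, n = 56
a = 75² - 56² = 5625 - 3136 = 2489
b = 2 × 75 × 56 = 8400
c = 75² + 56² = 5625 + 3136 = 8761
Verification: 2489² + 8400² = 6195121 + 70560000 = 76755121 = 8761² ✓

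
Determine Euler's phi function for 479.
478

479 = 479
φ(n) = n × ∏(1 - 1/p) for each prime p dividing n
φ(479) = 479 × (1 - 1/479) = 478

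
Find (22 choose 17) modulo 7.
0

Using Lucas' theorem:
Write n=22 and k=17 in base 7:
n in base 7: [3, 1]
k in base 7: [2, 3]
C(22,17) mod 7 = ∏ C(n_i, k_i) mod 7
Digit binomials (mod 7): C(3,2) = 3; C(1,3) = 0 (k_i > n_i)
Product: 3 × 0 = 0 ≡ 0 (mod 7)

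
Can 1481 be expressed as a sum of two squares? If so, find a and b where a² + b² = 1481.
16² + 35² (a=16, b=35)

Factorization: 1481 = 1481
By Fermat: n is sum of two squares iff every prime p ≡ 3 (mod 4) appears to even power.
All primes ≡ 3 (mod 4) appear to even power.
Search a = 0, 1, 2, … for 1481 - a² a perfect square: first hit at a = 16: 1481 - 256 = 1225 = 35².
1481 = 16² + 35² = 256 + 1225 ✓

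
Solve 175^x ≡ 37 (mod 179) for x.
119

Baby-step giant-step with step n = ⌈√179⌉ = 14.
Baby steps 175^j mod 179 (j:value) for j=0..13: 0:1, 1:175, 2:16, 3:115, 4:77, 5:50, 6:158, 7:84, 8:22, 9:91, 10:173, 11:24, 12:83, 13:26.
Giant-step multiplier: 175^(-14) ≡ 175^(178-14) = 175^164 ≡ 74 (mod 179).
Giant steps γ_i = 37·74^i mod 179: γ_0=37, γ_1=53, γ_2=163, γ_3=69, γ_4=94, γ_5=154, γ_6=119, γ_7=35, γ_8=84 (in table at j=7).
x = i·n + j = 8·14 + 7 = 119.
Check: 175^119 ≡ 37 (mod 179).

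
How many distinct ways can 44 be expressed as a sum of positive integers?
75175

p(n) counts ways to write n as a sum of positive integers (order ignored).
Euler's pentagonal recurrence: p(k) = p(k-1) + p(k-2) - p(k-5) - p(k-7) + p(k-12) + p(k-15) - ... (offsets j(3j∓1)/2, signs ++--, p(0)=1, p(<0)=0).
DP table for k = 0..43: p(0)=1, p(1)=1, p(2)=2, p(3)=3, p(4)=5, p(5)=7, p(6)=11, p(7)=15, p(8)=22, p(9)=30, p(10)=42, p(11)=56, p(12)=77, p(13)=101, p(14)=135, p(15)=176, p(16)=231, p(17)=297, p(18)=385, p(19)=490, p(20)=627, p(21)=792, p(22)=1002, p(23)=1255, p(24)=1575, p(25)=1958, p(26)=2436, p(27)=3010, p(28)=3718, p(29)=4565, p(30)=5604, p(31)=6842, p(32)=8349, p(33)=10143, p(34)=12310, p(35)=14883, p(36)=17977, p(37)=21637, p(38)=26015, p(39)=31185, p(40)=37338, p(41)=44583, p(42)=53174, p(43)=63261.
Final step: p(44) = p(43) + p(42) - p(39) - p(37) + p(32) + p(29) - p(22) - p(18) + p(9) + p(4)
= 63261 + 53174 - 31185 - 21637 + 8349 + 4565 - 1002 - 385 + 30 + 5
= 75175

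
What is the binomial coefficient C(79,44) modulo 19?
0

Using Lucas' theorem:
Write n=79 and k=44 in base 19:
n in base 19: [4, 3]
k in base 19: [2, 6]
C(79,44) mod 19 = ∏ C(n_i, k_i) mod 19
Digit binomials (mod 19): C(4,2) = 6; C(3,6) = 0 (k_i > n_i)
Product: 6 × 0 = 0 ≡ 0 (mod 19)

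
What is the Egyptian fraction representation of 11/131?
1/12 + 1/1572

Greedy algorithm:
11/131: ceiling(131/11) = 12, use 1/12
1/1572: ceiling(1572/1) = 1572, use 1/1572
Result: 11/131 = 1/12 + 1/1572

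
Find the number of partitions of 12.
77

p(n) counts ways to write n as a sum of positive integers (order ignored).
Euler's pentagonal recurrence: p(k) = p(k-1) + p(k-2) - p(k-5) - p(k-7) + p(k-12) + p(k-15) - ... (offsets j(3j∓1)/2, signs ++--, p(0)=1, p(<0)=0).
DP table for k = 0..11: p(0)=1, p(1)=1, p(2)=2, p(3)=3, p(4)=5, p(5)=7, p(6)=11, p(7)=15, p(8)=22, p(9)=30, p(10)=42, p(11)=56.
Final step: p(12) = p(11) + p(10) - p(7) - p(5) + p(0)
= 56 + 42 - 15 - 7 + 1
= 77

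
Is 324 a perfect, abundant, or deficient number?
abundant

Proper divisors of 324: sum = 1 + 2 + 3 + 4 + 6 + 9 + 12 + 18 + 27 + 36 + 54 + 81 + 108 + 162 = 523
Since 523 > 324, 324 is abundant.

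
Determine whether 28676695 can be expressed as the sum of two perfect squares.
Not possible

Factorization: 28676695 = 5 × 179^3
By Fermat: n is sum of two squares iff every prime p ≡ 3 (mod 4) appears to even power.
Prime(s) ≡ 3 (mod 4) with odd exponent: [(179, 3)]
Therefore 28676695 cannot be expressed as a² + b².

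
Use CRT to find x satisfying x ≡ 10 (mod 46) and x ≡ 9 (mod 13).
516

Using Chinese Remainder Theorem:
M = 46 × 13 = 598
M1 = 13, M2 = 46
y1 = 13^(-1) mod 46 = 39
y2 = 46^(-1) mod 13 = 2
x = (10×13×39 + 9×46×2) mod 598 = 516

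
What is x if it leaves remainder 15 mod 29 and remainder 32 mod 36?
392

Using Chinese Remainder Theorem:
M = 29 × 36 = 1044
M1 = 36, M2 = 29
y1 = 36^(-1) mod 29 = 25
y2 = 29^(-1) mod 36 = 5
x = (15×36×25 + 32×29×5) mod 1044 = 392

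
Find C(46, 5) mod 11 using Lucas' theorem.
0

Using Lucas' theorem:
Write n=46 and k=5 in base 11:
n in base 11: [4, 2]
k in base 11: [0, 5]
C(46,5) mod 11 = ∏ C(n_i, k_i) mod 11
Digit binomials (mod 11): C(4,0) = 1; C(2,5) = 0 (k_i > n_i)
Product: 1 × 0 = 0 ≡ 0 (mod 11)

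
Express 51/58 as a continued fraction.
[0; 1, 7, 3, 2]

Euclidean algorithm steps:
51 = 0 × 58 + 51
58 = 1 × 51 + 7
51 = 7 × 7 + 2
7 = 3 × 2 + 1
2 = 2 × 1 + 0
Continued fraction: [0; 1, 7, 3, 2]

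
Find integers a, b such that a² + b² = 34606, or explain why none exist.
Not possible

Factorization: 34606 = 2 × 11^3 × 13
By Fermat: n is sum of two squares iff every prime p ≡ 3 (mod 4) appears to even power.
Prime(s) ≡ 3 (mod 4) with odd exponent: [(11, 3)]
Therefore 34606 cannot be expressed as a² + b².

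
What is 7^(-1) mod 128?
55

gcd(7, 128) = 1, so the inverse exists.
Extended Euclidean algorithm on (128, 7):
128 = 18 × 7 + 2  ⟹  2 = (1)·128 + (-18)·7
7 = 3 × 2 + 1  ⟹  1 = (-3)·128 + (55)·7
So (55)·7 ≡ 1 (mod 128), i.e. 7^(-1) ≡ 55 (mod 128).
Check: 7 × 55 = 385 ≡ 1 (mod 128)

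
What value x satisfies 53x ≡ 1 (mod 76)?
33

gcd(53, 76) = 1, so the inverse exists.
Extended Euclidean algorithm on (76, 53):
76 = 1 × 53 + 23  ⟹  23 = (1)·76 + (-1)·53
53 = 2 × 23 + 7  ⟹  7 = (-2)·76 + (3)·53
23 = 3 × 7 + 2  ⟹  2 = (7)·76 + (-10)·53
7 = 3 × 2 + 1  ⟹  1 = (-23)·76 + (33)·53
So (33)·53 ≡ 1 (mod 76), i.e. 53^(-1) ≡ 33 (mod 76).
Check: 53 × 33 = 1749 ≡ 1 (mod 76)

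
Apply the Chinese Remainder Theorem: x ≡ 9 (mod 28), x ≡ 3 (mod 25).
653

Using Chinese Remainder Theorem:
M = 28 × 25 = 700
M1 = 25, M2 = 28
y1 = 25^(-1) mod 28 = 9
y2 = 28^(-1) mod 25 = 17
x = (9×25×9 + 3×28×17) mod 700 = 653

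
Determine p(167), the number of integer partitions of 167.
207890420102

p(n) counts ways to write n as a sum of positive integers (order ignored).
Euler's pentagonal recurrence: p(k) = p(k-1) + p(k-2) - p(k-5) - p(k-7) + p(k-12) + p(k-15) - ... (offsets j(3j∓1)/2, signs ++--, p(0)=1, p(<0)=0).
DP table for k = 0..166: p(0)=1, p(1)=1, p(2)=2, p(3)=3, p(4)=5, p(5)=7, p(6)=11, p(7)=15, p(8)=22, p(9)=30, p(10)=42, p(11)=56, p(12)=77, p(13)=101, p(14)=135, p(15)=176, p(16)=231, p(17)=297, p(18)=385, p(19)=490, p(20)=627, p(21)=792, p(22)=1002, p(23)=1255, p(24)=1575, p(25)=1958, p(26)=2436, p(27)=3010, p(28)=3718, p(29)=4565, p(30)=5604, p(31)=6842, p(32)=8349, p(33)=10143, p(34)=12310, p(35)=14883, p(36)=17977, p(37)=21637, p(38)=26015, p(39)=31185, p(40)=37338, p(41)=44583, p(42)=53174, p(43)=63261, p(44)=75175, p(45)=89134, p(46)=105558, p(47)=124754, p(48)=147273, p(49)=173525, p(50)=204226, p(51)=239943, p(52)=281589, p(53)=329931, p(54)=386155, p(55)=451276, p(56)=526823, p(57)=614154, p(58)=715220, p(59)=831820, p(60)=966467, p(61)=1121505, p(62)=1300156, p(63)=1505499, p(64)=1741630, p(65)=2012558, p(66)=2323520, p(67)=2679689, p(68)=3087735, p(69)=3554345, p(70)=4087968, p(71)=4697205, p(72)=5392783, p(73)=6185689, p(74)=7089500, p(75)=8118264, p(76)=9289091, p(77)=10619863, p(78)=12132164, p(79)=13848650, p(80)=15796476, p(81)=18004327, p(82)=20506255, p(83)=23338469, p(84)=26543660, p(85)=30167357, p(86)=34262962, p(87)=38887673, p(88)=44108109, p(89)=49995925, p(90)=56634173, p(91)=64112359, p(92)=72533807, p(93)=82010177, p(94)=92669720, p(95)=104651419, p(96)=118114304, p(97)=133230930, p(98)=150198136, p(99)=169229875, p(100)=190569292, p(101)=214481126, p(102)=241265379, p(103)=271248950, p(104)=304801365, p(105)=342325709, p(106)=384276336, p(107)=431149389, p(108)=483502844, p(109)=541946240, p(110)=607163746, p(111)=679903203, p(112)=761002156, p(113)=851376628, p(114)=952050665, p(115)=1064144451, p(116)=1188908248, p(117)=1327710076, p(118)=1482074143, p(119)=1653668665, p(120)=1844349560, p(121)=2056148051, p(122)=2291320912, p(123)=2552338241, p(124)=2841940500, p(125)=3163127352, p(126)=3519222692, p(127)=3913864295, p(128)=4351078600, p(129)=4835271870, p(130)=5371315400, p(131)=5964539504, p(132)=6620830889, p(133)=7346629512, p(134)=8149040695, p(135)=9035836076, p(136)=10015581680, p(137)=11097645016, p(138)=12292341831, p(139)=13610949895, p(140)=15065878135, p(141)=16670689208, p(142)=18440293320, p(143)=20390982757, p(144)=22540654445, p(145)=24908858009, p(146)=27517052599, p(147)=30388671978, p(148)=33549419497, p(149)=37027355200, p(150)=40853235313, p(151)=45060624582, p(152)=49686288421, p(153)=54770336324, p(154)=60356673280, p(155)=66493182097, p(156)=73232243759, p(157)=80630964769, p(158)=88751778802, p(159)=97662728555, p(160)=107438159466, p(161)=118159068427, p(162)=129913904637, p(163)=142798995930, p(164)=156919475295, p(165)=172389800255, p(166)=189334822579.
Final step: p(167) = p(166) + p(165) - p(162) - p(160) + p(155) + p(152) - p(145) - p(141) + p(132) + p(127) - p(116) - p(110) + p(97) + p(90) - p(75) - p(67) + p(50) + p(41) - p(22) - p(12)
= 189334822579 + 172389800255 - 129913904637 - 107438159466 + 66493182097 + 49686288421 - 24908858009 - 16670689208 + 6620830889 + 3913864295 - 1188908248 - 607163746 + 133230930 + 56634173 - 8118264 - 2679689 + 204226 + 44583 - 1002 - 77
= 207890420102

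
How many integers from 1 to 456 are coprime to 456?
144

456 = 2^3 × 3 × 19
φ(n) = n × ∏(1 - 1/p) for each prime p dividing n
φ(456) = 456 × (1 - 1/2) × (1 - 1/3) × (1 - 1/19) = 144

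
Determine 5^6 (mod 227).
189

Repeated squaring. Binary of 6 = 110.
5^1 ≡ 5 (mod 227); 5^2 ≡ 25 (mod 227); 5^4 ≡ 171 (mod 227)
5^6 = 5^2 × 5^4 ≡ 189 (mod 227)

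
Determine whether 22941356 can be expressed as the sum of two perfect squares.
Not possible

Factorization: 22941356 = 2^2 × 179^3
By Fermat: n is sum of two squares iff every prime p ≡ 3 (mod 4) appears to even power.
Prime(s) ≡ 3 (mod 4) with odd exponent: [(179, 3)]
Therefore 22941356 cannot be expressed as a² + b².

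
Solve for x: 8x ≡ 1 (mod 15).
2

gcd(8, 15) = 1, so the inverse exists.
Extended Euclidean algorithm on (15, 8):
15 = 1 × 8 + 7  ⟹  7 = (1)·15 + (-1)·8
8 = 1 × 7 + 1  ⟹  1 = (-1)·15 + (2)·8
So (2)·8 ≡ 1 (mod 15), i.e. 8^(-1) ≡ 2 (mod 15).
Check: 8 × 2 = 16 ≡ 1 (mod 15)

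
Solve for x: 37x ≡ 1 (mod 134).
29

gcd(37, 134) = 1, so the inverse exists.
Extended Euclidean algorithm on (134, 37):
134 = 3 × 37 + 23  ⟹  23 = (1)·134 + (-3)·37
37 = 1 × 23 + 14  ⟹  14 = (-1)·134 + (4)·37
23 = 1 × 14 + 9  ⟹  9 = (2)·134 + (-7)·37
14 = 1 × 9 + 5  ⟹  5 = (-3)·134 + (11)·37
9 = 1 × 5 + 4  ⟹  4 = (5)·134 + (-18)·37
5 = 1 × 4 + 1  ⟹  1 = (-8)·134 + (29)·37
So (29)·37 ≡ 1 (mod 134), i.e. 37^(-1) ≡ 29 (mod 134).
Check: 37 × 29 = 1073 ≡ 1 (mod 134)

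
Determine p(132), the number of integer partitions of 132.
6620830889

p(n) counts ways to write n as a sum of positive integers (order ignored).
Euler's pentagonal recurrence: p(k) = p(k-1) + p(k-2) - p(k-5) - p(k-7) + p(k-12) + p(k-15) - ... (offsets j(3j∓1)/2, signs ++--, p(0)=1, p(<0)=0).
DP table for k = 0..131: p(0)=1, p(1)=1, p(2)=2, p(3)=3, p(4)=5, p(5)=7, p(6)=11, p(7)=15, p(8)=22, p(9)=30, p(10)=42, p(11)=56, p(12)=77, p(13)=101, p(14)=135, p(15)=176, p(16)=231, p(17)=297, p(18)=385, p(19)=490, p(20)=627, p(21)=792, p(22)=1002, p(23)=1255, p(24)=1575, p(25)=1958, p(26)=2436, p(27)=3010, p(28)=3718, p(29)=4565, p(30)=5604, p(31)=6842, p(32)=8349, p(33)=10143, p(34)=12310, p(35)=14883, p(36)=17977, p(37)=21637, p(38)=26015, p(39)=31185, p(40)=37338, p(41)=44583, p(42)=53174, p(43)=63261, p(44)=75175, p(45)=89134, p(46)=105558, p(47)=124754, p(48)=147273, p(49)=173525, p(50)=204226, p(51)=239943, p(52)=281589, p(53)=329931, p(54)=386155, p(55)=451276, p(56)=526823, p(57)=614154, p(58)=715220, p(59)=831820, p(60)=966467, p(61)=1121505, p(62)=1300156, p(63)=1505499, p(64)=1741630, p(65)=2012558, p(66)=2323520, p(67)=2679689, p(68)=3087735, p(69)=3554345, p(70)=4087968, p(71)=4697205, p(72)=5392783, p(73)=6185689, p(74)=7089500, p(75)=8118264, p(76)=9289091, p(77)=10619863, p(78)=12132164, p(79)=13848650, p(80)=15796476, p(81)=18004327, p(82)=20506255, p(83)=23338469, p(84)=26543660, p(85)=30167357, p(86)=34262962, p(87)=38887673, p(88)=44108109, p(89)=49995925, p(90)=56634173, p(91)=64112359, p(92)=72533807, p(93)=82010177, p(94)=92669720, p(95)=104651419, p(96)=118114304, p(97)=133230930, p(98)=150198136, p(99)=169229875, p(100)=190569292, p(101)=214481126, p(102)=241265379, p(103)=271248950, p(104)=304801365, p(105)=342325709, p(106)=384276336, p(107)=431149389, p(108)=483502844, p(109)=541946240, p(110)=607163746, p(111)=679903203, p(112)=761002156, p(113)=851376628, p(114)=952050665, p(115)=1064144451, p(116)=1188908248, p(117)=1327710076, p(118)=1482074143, p(119)=1653668665, p(120)=1844349560, p(121)=2056148051, p(122)=2291320912, p(123)=2552338241, p(124)=2841940500, p(125)=3163127352, p(126)=3519222692, p(127)=3913864295, p(128)=4351078600, p(129)=4835271870, p(130)=5371315400, p(131)=5964539504.
Final step: p(132) = p(131) + p(130) - p(127) - p(125) + p(120) + p(117) - p(110) - p(106) + p(97) + p(92) - p(81) - p(75) + p(62) + p(55) - p(40) - p(32) + p(15) + p(6)
= 5964539504 + 5371315400 - 3913864295 - 3163127352 + 1844349560 + 1327710076 - 607163746 - 384276336 + 133230930 + 72533807 - 18004327 - 8118264 + 1300156 + 451276 - 37338 - 8349 + 176 + 11
= 6620830889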